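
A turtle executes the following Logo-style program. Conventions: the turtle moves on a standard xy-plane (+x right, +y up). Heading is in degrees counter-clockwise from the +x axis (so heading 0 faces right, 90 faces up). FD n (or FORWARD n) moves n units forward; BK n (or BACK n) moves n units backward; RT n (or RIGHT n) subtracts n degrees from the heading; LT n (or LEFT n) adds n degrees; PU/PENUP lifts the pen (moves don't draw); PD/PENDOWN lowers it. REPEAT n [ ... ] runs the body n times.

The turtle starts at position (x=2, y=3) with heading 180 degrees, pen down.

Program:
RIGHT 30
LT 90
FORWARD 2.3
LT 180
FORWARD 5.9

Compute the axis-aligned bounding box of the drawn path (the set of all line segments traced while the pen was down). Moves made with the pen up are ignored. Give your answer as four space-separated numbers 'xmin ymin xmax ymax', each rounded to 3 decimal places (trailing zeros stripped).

Executing turtle program step by step:
Start: pos=(2,3), heading=180, pen down
RT 30: heading 180 -> 150
LT 90: heading 150 -> 240
FD 2.3: (2,3) -> (0.85,1.008) [heading=240, draw]
LT 180: heading 240 -> 60
FD 5.9: (0.85,1.008) -> (3.8,6.118) [heading=60, draw]
Final: pos=(3.8,6.118), heading=60, 2 segment(s) drawn

Segment endpoints: x in {0.85, 2, 3.8}, y in {1.008, 3, 6.118}
xmin=0.85, ymin=1.008, xmax=3.8, ymax=6.118

Answer: 0.85 1.008 3.8 6.118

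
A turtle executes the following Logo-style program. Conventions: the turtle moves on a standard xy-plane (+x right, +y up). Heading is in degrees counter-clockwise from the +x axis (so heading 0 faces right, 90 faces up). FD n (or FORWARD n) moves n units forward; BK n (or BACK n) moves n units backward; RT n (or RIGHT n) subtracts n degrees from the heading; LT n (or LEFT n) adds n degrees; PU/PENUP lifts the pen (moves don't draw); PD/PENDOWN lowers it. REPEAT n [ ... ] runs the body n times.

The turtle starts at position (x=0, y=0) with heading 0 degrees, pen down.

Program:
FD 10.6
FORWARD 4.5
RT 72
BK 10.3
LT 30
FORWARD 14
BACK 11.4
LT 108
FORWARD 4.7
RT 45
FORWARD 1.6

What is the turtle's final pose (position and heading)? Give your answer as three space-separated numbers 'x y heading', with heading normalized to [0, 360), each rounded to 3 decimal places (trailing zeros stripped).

Answer: 17.255 12.923 21

Derivation:
Executing turtle program step by step:
Start: pos=(0,0), heading=0, pen down
FD 10.6: (0,0) -> (10.6,0) [heading=0, draw]
FD 4.5: (10.6,0) -> (15.1,0) [heading=0, draw]
RT 72: heading 0 -> 288
BK 10.3: (15.1,0) -> (11.917,9.796) [heading=288, draw]
LT 30: heading 288 -> 318
FD 14: (11.917,9.796) -> (22.321,0.428) [heading=318, draw]
BK 11.4: (22.321,0.428) -> (13.849,8.056) [heading=318, draw]
LT 108: heading 318 -> 66
FD 4.7: (13.849,8.056) -> (15.761,12.35) [heading=66, draw]
RT 45: heading 66 -> 21
FD 1.6: (15.761,12.35) -> (17.255,12.923) [heading=21, draw]
Final: pos=(17.255,12.923), heading=21, 7 segment(s) drawn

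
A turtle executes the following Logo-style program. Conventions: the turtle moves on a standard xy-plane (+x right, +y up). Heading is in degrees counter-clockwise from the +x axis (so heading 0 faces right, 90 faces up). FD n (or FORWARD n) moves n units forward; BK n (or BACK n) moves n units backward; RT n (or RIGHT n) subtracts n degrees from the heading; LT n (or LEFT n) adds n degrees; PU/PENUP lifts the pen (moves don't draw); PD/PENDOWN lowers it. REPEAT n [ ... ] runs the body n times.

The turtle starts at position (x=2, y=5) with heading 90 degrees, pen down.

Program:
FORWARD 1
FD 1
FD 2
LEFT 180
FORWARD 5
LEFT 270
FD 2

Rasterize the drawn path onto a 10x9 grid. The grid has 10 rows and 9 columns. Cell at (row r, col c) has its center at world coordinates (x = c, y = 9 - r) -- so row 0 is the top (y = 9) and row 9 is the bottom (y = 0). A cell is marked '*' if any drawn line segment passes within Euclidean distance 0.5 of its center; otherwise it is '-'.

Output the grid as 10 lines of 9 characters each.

Segment 0: (2,5) -> (2,6)
Segment 1: (2,6) -> (2,7)
Segment 2: (2,7) -> (2,9)
Segment 3: (2,9) -> (2,4)
Segment 4: (2,4) -> (-0,4)

Answer: --*------
--*------
--*------
--*------
--*------
***------
---------
---------
---------
---------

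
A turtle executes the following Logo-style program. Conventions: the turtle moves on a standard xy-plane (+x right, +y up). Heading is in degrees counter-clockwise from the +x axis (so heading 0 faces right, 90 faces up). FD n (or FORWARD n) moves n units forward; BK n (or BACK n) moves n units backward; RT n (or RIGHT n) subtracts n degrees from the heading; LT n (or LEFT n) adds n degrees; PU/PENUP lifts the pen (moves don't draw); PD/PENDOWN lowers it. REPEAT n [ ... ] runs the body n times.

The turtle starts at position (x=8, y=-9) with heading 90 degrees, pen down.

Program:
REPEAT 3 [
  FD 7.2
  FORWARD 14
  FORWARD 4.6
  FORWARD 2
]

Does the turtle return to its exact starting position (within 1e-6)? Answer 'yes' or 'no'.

Answer: no

Derivation:
Executing turtle program step by step:
Start: pos=(8,-9), heading=90, pen down
REPEAT 3 [
  -- iteration 1/3 --
  FD 7.2: (8,-9) -> (8,-1.8) [heading=90, draw]
  FD 14: (8,-1.8) -> (8,12.2) [heading=90, draw]
  FD 4.6: (8,12.2) -> (8,16.8) [heading=90, draw]
  FD 2: (8,16.8) -> (8,18.8) [heading=90, draw]
  -- iteration 2/3 --
  FD 7.2: (8,18.8) -> (8,26) [heading=90, draw]
  FD 14: (8,26) -> (8,40) [heading=90, draw]
  FD 4.6: (8,40) -> (8,44.6) [heading=90, draw]
  FD 2: (8,44.6) -> (8,46.6) [heading=90, draw]
  -- iteration 3/3 --
  FD 7.2: (8,46.6) -> (8,53.8) [heading=90, draw]
  FD 14: (8,53.8) -> (8,67.8) [heading=90, draw]
  FD 4.6: (8,67.8) -> (8,72.4) [heading=90, draw]
  FD 2: (8,72.4) -> (8,74.4) [heading=90, draw]
]
Final: pos=(8,74.4), heading=90, 12 segment(s) drawn

Start position: (8, -9)
Final position: (8, 74.4)
Distance = 83.4; >= 1e-6 -> NOT closed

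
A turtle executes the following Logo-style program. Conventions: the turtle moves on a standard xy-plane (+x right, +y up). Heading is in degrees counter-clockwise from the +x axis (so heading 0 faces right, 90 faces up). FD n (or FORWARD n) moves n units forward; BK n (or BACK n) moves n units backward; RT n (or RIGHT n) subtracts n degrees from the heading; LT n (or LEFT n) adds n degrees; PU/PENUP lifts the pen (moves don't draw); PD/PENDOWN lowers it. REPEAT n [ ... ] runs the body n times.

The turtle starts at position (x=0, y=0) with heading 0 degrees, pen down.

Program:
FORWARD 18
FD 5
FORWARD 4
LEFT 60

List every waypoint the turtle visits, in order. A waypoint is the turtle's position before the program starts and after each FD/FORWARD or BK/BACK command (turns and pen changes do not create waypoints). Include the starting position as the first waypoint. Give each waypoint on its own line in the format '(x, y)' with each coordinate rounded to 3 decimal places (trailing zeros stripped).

Executing turtle program step by step:
Start: pos=(0,0), heading=0, pen down
FD 18: (0,0) -> (18,0) [heading=0, draw]
FD 5: (18,0) -> (23,0) [heading=0, draw]
FD 4: (23,0) -> (27,0) [heading=0, draw]
LT 60: heading 0 -> 60
Final: pos=(27,0), heading=60, 3 segment(s) drawn
Waypoints (4 total):
(0, 0)
(18, 0)
(23, 0)
(27, 0)

Answer: (0, 0)
(18, 0)
(23, 0)
(27, 0)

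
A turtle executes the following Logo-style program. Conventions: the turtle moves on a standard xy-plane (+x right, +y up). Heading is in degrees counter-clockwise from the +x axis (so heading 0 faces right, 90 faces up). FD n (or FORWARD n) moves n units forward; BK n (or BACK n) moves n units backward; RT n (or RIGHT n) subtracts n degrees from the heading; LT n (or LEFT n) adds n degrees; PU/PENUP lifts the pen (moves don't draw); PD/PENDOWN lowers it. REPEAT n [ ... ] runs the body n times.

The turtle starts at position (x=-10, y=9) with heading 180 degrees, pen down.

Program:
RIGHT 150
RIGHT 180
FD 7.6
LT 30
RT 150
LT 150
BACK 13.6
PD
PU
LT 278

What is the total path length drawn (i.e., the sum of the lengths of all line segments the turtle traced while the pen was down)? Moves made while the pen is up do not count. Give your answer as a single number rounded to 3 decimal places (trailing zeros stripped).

Answer: 21.2

Derivation:
Executing turtle program step by step:
Start: pos=(-10,9), heading=180, pen down
RT 150: heading 180 -> 30
RT 180: heading 30 -> 210
FD 7.6: (-10,9) -> (-16.582,5.2) [heading=210, draw]
LT 30: heading 210 -> 240
RT 150: heading 240 -> 90
LT 150: heading 90 -> 240
BK 13.6: (-16.582,5.2) -> (-9.782,16.978) [heading=240, draw]
PD: pen down
PU: pen up
LT 278: heading 240 -> 158
Final: pos=(-9.782,16.978), heading=158, 2 segment(s) drawn

Segment lengths:
  seg 1: (-10,9) -> (-16.582,5.2), length = 7.6
  seg 2: (-16.582,5.2) -> (-9.782,16.978), length = 13.6
Total = 21.2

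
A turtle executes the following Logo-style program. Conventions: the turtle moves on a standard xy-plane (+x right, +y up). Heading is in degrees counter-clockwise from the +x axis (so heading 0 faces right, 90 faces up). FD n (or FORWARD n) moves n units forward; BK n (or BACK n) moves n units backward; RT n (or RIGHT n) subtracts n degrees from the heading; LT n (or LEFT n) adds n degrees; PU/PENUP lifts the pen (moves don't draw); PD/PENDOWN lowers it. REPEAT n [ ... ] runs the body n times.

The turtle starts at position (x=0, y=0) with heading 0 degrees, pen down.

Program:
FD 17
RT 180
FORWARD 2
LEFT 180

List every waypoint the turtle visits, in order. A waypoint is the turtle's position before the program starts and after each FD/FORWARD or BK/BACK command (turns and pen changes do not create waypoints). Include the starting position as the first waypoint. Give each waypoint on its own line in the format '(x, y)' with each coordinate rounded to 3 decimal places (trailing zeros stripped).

Answer: (0, 0)
(17, 0)
(15, 0)

Derivation:
Executing turtle program step by step:
Start: pos=(0,0), heading=0, pen down
FD 17: (0,0) -> (17,0) [heading=0, draw]
RT 180: heading 0 -> 180
FD 2: (17,0) -> (15,0) [heading=180, draw]
LT 180: heading 180 -> 0
Final: pos=(15,0), heading=0, 2 segment(s) drawn
Waypoints (3 total):
(0, 0)
(17, 0)
(15, 0)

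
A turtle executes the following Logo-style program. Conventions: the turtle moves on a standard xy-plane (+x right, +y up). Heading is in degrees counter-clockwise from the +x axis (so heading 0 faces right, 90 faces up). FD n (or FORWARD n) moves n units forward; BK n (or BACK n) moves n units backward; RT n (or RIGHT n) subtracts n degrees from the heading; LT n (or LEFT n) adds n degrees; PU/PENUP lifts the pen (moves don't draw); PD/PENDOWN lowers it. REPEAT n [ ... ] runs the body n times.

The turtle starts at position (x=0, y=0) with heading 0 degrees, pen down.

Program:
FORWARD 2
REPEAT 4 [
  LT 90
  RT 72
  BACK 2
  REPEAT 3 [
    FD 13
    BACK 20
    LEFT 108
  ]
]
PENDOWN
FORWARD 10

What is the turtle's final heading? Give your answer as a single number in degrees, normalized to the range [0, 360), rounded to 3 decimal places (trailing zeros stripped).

Executing turtle program step by step:
Start: pos=(0,0), heading=0, pen down
FD 2: (0,0) -> (2,0) [heading=0, draw]
REPEAT 4 [
  -- iteration 1/4 --
  LT 90: heading 0 -> 90
  RT 72: heading 90 -> 18
  BK 2: (2,0) -> (0.098,-0.618) [heading=18, draw]
  REPEAT 3 [
    -- iteration 1/3 --
    FD 13: (0.098,-0.618) -> (12.462,3.399) [heading=18, draw]
    BK 20: (12.462,3.399) -> (-6.56,-2.781) [heading=18, draw]
    LT 108: heading 18 -> 126
    -- iteration 2/3 --
    FD 13: (-6.56,-2.781) -> (-14.201,7.736) [heading=126, draw]
    BK 20: (-14.201,7.736) -> (-2.445,-8.444) [heading=126, draw]
    LT 108: heading 126 -> 234
    -- iteration 3/3 --
    FD 13: (-2.445,-8.444) -> (-10.086,-18.961) [heading=234, draw]
    BK 20: (-10.086,-18.961) -> (1.669,-2.781) [heading=234, draw]
    LT 108: heading 234 -> 342
  ]
  -- iteration 2/4 --
  LT 90: heading 342 -> 72
  RT 72: heading 72 -> 0
  BK 2: (1.669,-2.781) -> (-0.331,-2.781) [heading=0, draw]
  REPEAT 3 [
    -- iteration 1/3 --
    FD 13: (-0.331,-2.781) -> (12.669,-2.781) [heading=0, draw]
    BK 20: (12.669,-2.781) -> (-7.331,-2.781) [heading=0, draw]
    LT 108: heading 0 -> 108
    -- iteration 2/3 --
    FD 13: (-7.331,-2.781) -> (-11.348,9.583) [heading=108, draw]
    BK 20: (-11.348,9.583) -> (-5.167,-9.439) [heading=108, draw]
    LT 108: heading 108 -> 216
    -- iteration 3/3 --
    FD 13: (-5.167,-9.439) -> (-15.685,-17.08) [heading=216, draw]
    BK 20: (-15.685,-17.08) -> (0.496,-5.324) [heading=216, draw]
    LT 108: heading 216 -> 324
  ]
  -- iteration 3/4 --
  LT 90: heading 324 -> 54
  RT 72: heading 54 -> 342
  BK 2: (0.496,-5.324) -> (-1.406,-4.706) [heading=342, draw]
  REPEAT 3 [
    -- iteration 1/3 --
    FD 13: (-1.406,-4.706) -> (10.957,-8.723) [heading=342, draw]
    BK 20: (10.957,-8.723) -> (-8.064,-2.543) [heading=342, draw]
    LT 108: heading 342 -> 90
    -- iteration 2/3 --
    FD 13: (-8.064,-2.543) -> (-8.064,10.457) [heading=90, draw]
    BK 20: (-8.064,10.457) -> (-8.064,-9.543) [heading=90, draw]
    LT 108: heading 90 -> 198
    -- iteration 3/3 --
    FD 13: (-8.064,-9.543) -> (-20.428,-13.56) [heading=198, draw]
    BK 20: (-20.428,-13.56) -> (-1.406,-7.38) [heading=198, draw]
    LT 108: heading 198 -> 306
  ]
  -- iteration 4/4 --
  LT 90: heading 306 -> 36
  RT 72: heading 36 -> 324
  BK 2: (-1.406,-7.38) -> (-3.024,-6.204) [heading=324, draw]
  REPEAT 3 [
    -- iteration 1/3 --
    FD 13: (-3.024,-6.204) -> (7.493,-13.845) [heading=324, draw]
    BK 20: (7.493,-13.845) -> (-8.688,-2.09) [heading=324, draw]
    LT 108: heading 324 -> 72
    -- iteration 2/3 --
    FD 13: (-8.688,-2.09) -> (-4.67,10.274) [heading=72, draw]
    BK 20: (-4.67,10.274) -> (-10.851,-8.747) [heading=72, draw]
    LT 108: heading 72 -> 180
    -- iteration 3/3 --
    FD 13: (-10.851,-8.747) -> (-23.851,-8.747) [heading=180, draw]
    BK 20: (-23.851,-8.747) -> (-3.851,-8.747) [heading=180, draw]
    LT 108: heading 180 -> 288
  ]
]
PD: pen down
FD 10: (-3.851,-8.747) -> (-0.76,-18.258) [heading=288, draw]
Final: pos=(-0.76,-18.258), heading=288, 30 segment(s) drawn

Answer: 288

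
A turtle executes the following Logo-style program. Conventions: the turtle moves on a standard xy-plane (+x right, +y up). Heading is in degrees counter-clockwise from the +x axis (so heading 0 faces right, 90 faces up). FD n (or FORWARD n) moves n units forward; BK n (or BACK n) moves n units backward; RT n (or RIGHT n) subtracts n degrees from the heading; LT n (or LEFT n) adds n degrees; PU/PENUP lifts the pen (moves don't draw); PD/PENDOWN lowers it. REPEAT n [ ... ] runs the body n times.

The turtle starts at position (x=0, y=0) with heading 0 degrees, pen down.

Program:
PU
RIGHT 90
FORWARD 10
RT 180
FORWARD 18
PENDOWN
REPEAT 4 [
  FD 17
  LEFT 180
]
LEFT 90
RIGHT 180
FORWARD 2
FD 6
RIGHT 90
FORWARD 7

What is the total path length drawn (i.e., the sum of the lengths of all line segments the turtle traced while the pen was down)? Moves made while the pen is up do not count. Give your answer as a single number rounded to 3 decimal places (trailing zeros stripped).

Answer: 83

Derivation:
Executing turtle program step by step:
Start: pos=(0,0), heading=0, pen down
PU: pen up
RT 90: heading 0 -> 270
FD 10: (0,0) -> (0,-10) [heading=270, move]
RT 180: heading 270 -> 90
FD 18: (0,-10) -> (0,8) [heading=90, move]
PD: pen down
REPEAT 4 [
  -- iteration 1/4 --
  FD 17: (0,8) -> (0,25) [heading=90, draw]
  LT 180: heading 90 -> 270
  -- iteration 2/4 --
  FD 17: (0,25) -> (0,8) [heading=270, draw]
  LT 180: heading 270 -> 90
  -- iteration 3/4 --
  FD 17: (0,8) -> (0,25) [heading=90, draw]
  LT 180: heading 90 -> 270
  -- iteration 4/4 --
  FD 17: (0,25) -> (0,8) [heading=270, draw]
  LT 180: heading 270 -> 90
]
LT 90: heading 90 -> 180
RT 180: heading 180 -> 0
FD 2: (0,8) -> (2,8) [heading=0, draw]
FD 6: (2,8) -> (8,8) [heading=0, draw]
RT 90: heading 0 -> 270
FD 7: (8,8) -> (8,1) [heading=270, draw]
Final: pos=(8,1), heading=270, 7 segment(s) drawn

Segment lengths:
  seg 1: (0,8) -> (0,25), length = 17
  seg 2: (0,25) -> (0,8), length = 17
  seg 3: (0,8) -> (0,25), length = 17
  seg 4: (0,25) -> (0,8), length = 17
  seg 5: (0,8) -> (2,8), length = 2
  seg 6: (2,8) -> (8,8), length = 6
  seg 7: (8,8) -> (8,1), length = 7
Total = 83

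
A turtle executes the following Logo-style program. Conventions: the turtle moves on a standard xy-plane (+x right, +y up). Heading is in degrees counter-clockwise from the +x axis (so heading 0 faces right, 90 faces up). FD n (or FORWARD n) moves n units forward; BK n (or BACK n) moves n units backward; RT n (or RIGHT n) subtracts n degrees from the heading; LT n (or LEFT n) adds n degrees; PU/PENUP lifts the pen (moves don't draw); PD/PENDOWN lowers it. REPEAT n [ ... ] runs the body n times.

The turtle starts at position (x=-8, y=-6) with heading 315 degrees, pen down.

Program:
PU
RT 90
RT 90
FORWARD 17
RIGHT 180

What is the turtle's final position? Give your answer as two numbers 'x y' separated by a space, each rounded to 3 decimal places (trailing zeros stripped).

Executing turtle program step by step:
Start: pos=(-8,-6), heading=315, pen down
PU: pen up
RT 90: heading 315 -> 225
RT 90: heading 225 -> 135
FD 17: (-8,-6) -> (-20.021,6.021) [heading=135, move]
RT 180: heading 135 -> 315
Final: pos=(-20.021,6.021), heading=315, 0 segment(s) drawn

Answer: -20.021 6.021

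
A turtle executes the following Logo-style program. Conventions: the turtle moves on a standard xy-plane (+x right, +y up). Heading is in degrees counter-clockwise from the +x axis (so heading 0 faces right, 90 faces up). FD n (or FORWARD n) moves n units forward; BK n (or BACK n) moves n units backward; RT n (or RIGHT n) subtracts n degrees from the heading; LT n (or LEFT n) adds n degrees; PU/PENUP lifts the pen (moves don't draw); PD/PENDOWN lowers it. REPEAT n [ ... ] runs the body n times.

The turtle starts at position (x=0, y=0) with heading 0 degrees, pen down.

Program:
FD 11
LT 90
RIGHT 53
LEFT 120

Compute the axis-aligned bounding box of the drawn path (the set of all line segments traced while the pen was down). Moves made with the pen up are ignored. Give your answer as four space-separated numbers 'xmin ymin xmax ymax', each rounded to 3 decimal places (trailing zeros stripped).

Answer: 0 0 11 0

Derivation:
Executing turtle program step by step:
Start: pos=(0,0), heading=0, pen down
FD 11: (0,0) -> (11,0) [heading=0, draw]
LT 90: heading 0 -> 90
RT 53: heading 90 -> 37
LT 120: heading 37 -> 157
Final: pos=(11,0), heading=157, 1 segment(s) drawn

Segment endpoints: x in {0, 11}, y in {0}
xmin=0, ymin=0, xmax=11, ymax=0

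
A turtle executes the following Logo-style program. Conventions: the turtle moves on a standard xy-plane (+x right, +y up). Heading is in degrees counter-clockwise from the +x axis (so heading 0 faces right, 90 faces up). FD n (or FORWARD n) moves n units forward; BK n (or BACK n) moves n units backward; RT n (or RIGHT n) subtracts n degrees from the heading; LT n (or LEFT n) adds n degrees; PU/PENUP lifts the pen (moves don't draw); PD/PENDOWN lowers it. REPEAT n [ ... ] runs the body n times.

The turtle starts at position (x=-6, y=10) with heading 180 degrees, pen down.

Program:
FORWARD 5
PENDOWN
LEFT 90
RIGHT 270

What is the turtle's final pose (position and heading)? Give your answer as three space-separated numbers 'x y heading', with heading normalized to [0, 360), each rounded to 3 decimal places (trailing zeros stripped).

Answer: -11 10 0

Derivation:
Executing turtle program step by step:
Start: pos=(-6,10), heading=180, pen down
FD 5: (-6,10) -> (-11,10) [heading=180, draw]
PD: pen down
LT 90: heading 180 -> 270
RT 270: heading 270 -> 0
Final: pos=(-11,10), heading=0, 1 segment(s) drawn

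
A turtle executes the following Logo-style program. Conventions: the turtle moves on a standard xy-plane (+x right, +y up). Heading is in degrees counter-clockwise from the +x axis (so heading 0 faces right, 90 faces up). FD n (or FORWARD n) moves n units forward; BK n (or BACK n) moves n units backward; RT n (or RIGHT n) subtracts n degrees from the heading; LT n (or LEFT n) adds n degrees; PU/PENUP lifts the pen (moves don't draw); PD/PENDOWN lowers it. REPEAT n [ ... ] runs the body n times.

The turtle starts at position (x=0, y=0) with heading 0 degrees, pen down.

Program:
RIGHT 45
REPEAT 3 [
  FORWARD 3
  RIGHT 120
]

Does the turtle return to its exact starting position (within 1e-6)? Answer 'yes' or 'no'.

Answer: yes

Derivation:
Executing turtle program step by step:
Start: pos=(0,0), heading=0, pen down
RT 45: heading 0 -> 315
REPEAT 3 [
  -- iteration 1/3 --
  FD 3: (0,0) -> (2.121,-2.121) [heading=315, draw]
  RT 120: heading 315 -> 195
  -- iteration 2/3 --
  FD 3: (2.121,-2.121) -> (-0.776,-2.898) [heading=195, draw]
  RT 120: heading 195 -> 75
  -- iteration 3/3 --
  FD 3: (-0.776,-2.898) -> (0,0) [heading=75, draw]
  RT 120: heading 75 -> 315
]
Final: pos=(0,0), heading=315, 3 segment(s) drawn

Start position: (0, 0)
Final position: (0, 0)
Distance = 0; < 1e-6 -> CLOSED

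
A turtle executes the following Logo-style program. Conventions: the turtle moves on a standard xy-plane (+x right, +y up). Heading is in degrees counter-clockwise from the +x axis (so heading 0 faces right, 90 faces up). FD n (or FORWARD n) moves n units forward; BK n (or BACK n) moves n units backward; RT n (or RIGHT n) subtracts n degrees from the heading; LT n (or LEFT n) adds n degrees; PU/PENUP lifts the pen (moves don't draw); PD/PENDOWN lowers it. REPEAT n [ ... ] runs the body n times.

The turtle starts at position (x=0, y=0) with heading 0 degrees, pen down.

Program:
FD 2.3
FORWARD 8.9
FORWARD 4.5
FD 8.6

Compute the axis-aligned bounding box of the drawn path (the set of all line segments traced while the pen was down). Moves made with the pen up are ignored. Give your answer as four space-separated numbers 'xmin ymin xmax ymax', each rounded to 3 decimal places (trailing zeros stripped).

Answer: 0 0 24.3 0

Derivation:
Executing turtle program step by step:
Start: pos=(0,0), heading=0, pen down
FD 2.3: (0,0) -> (2.3,0) [heading=0, draw]
FD 8.9: (2.3,0) -> (11.2,0) [heading=0, draw]
FD 4.5: (11.2,0) -> (15.7,0) [heading=0, draw]
FD 8.6: (15.7,0) -> (24.3,0) [heading=0, draw]
Final: pos=(24.3,0), heading=0, 4 segment(s) drawn

Segment endpoints: x in {0, 2.3, 11.2, 15.7, 24.3}, y in {0}
xmin=0, ymin=0, xmax=24.3, ymax=0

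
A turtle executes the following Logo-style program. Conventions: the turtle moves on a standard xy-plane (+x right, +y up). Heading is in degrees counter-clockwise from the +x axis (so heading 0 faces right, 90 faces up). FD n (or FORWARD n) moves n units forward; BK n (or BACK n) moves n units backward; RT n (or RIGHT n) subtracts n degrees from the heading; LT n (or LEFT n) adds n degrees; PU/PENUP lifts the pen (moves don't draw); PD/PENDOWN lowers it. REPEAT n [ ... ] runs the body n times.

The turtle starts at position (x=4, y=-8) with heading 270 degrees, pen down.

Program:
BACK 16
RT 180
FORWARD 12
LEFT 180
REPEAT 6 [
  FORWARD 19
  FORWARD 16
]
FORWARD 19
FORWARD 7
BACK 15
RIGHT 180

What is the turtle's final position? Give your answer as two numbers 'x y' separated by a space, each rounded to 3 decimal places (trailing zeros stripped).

Answer: 4 -201

Derivation:
Executing turtle program step by step:
Start: pos=(4,-8), heading=270, pen down
BK 16: (4,-8) -> (4,8) [heading=270, draw]
RT 180: heading 270 -> 90
FD 12: (4,8) -> (4,20) [heading=90, draw]
LT 180: heading 90 -> 270
REPEAT 6 [
  -- iteration 1/6 --
  FD 19: (4,20) -> (4,1) [heading=270, draw]
  FD 16: (4,1) -> (4,-15) [heading=270, draw]
  -- iteration 2/6 --
  FD 19: (4,-15) -> (4,-34) [heading=270, draw]
  FD 16: (4,-34) -> (4,-50) [heading=270, draw]
  -- iteration 3/6 --
  FD 19: (4,-50) -> (4,-69) [heading=270, draw]
  FD 16: (4,-69) -> (4,-85) [heading=270, draw]
  -- iteration 4/6 --
  FD 19: (4,-85) -> (4,-104) [heading=270, draw]
  FD 16: (4,-104) -> (4,-120) [heading=270, draw]
  -- iteration 5/6 --
  FD 19: (4,-120) -> (4,-139) [heading=270, draw]
  FD 16: (4,-139) -> (4,-155) [heading=270, draw]
  -- iteration 6/6 --
  FD 19: (4,-155) -> (4,-174) [heading=270, draw]
  FD 16: (4,-174) -> (4,-190) [heading=270, draw]
]
FD 19: (4,-190) -> (4,-209) [heading=270, draw]
FD 7: (4,-209) -> (4,-216) [heading=270, draw]
BK 15: (4,-216) -> (4,-201) [heading=270, draw]
RT 180: heading 270 -> 90
Final: pos=(4,-201), heading=90, 17 segment(s) drawn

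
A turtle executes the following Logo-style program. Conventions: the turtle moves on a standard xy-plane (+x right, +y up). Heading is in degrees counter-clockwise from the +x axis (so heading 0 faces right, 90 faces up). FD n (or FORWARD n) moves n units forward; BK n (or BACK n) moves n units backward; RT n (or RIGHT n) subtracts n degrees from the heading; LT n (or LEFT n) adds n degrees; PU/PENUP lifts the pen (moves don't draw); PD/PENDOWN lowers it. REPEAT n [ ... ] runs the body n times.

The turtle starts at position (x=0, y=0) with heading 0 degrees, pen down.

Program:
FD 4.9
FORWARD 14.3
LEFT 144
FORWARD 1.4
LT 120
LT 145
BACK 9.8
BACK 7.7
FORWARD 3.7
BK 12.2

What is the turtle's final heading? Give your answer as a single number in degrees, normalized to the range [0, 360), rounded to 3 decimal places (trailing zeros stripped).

Executing turtle program step by step:
Start: pos=(0,0), heading=0, pen down
FD 4.9: (0,0) -> (4.9,0) [heading=0, draw]
FD 14.3: (4.9,0) -> (19.2,0) [heading=0, draw]
LT 144: heading 0 -> 144
FD 1.4: (19.2,0) -> (18.067,0.823) [heading=144, draw]
LT 120: heading 144 -> 264
LT 145: heading 264 -> 49
BK 9.8: (18.067,0.823) -> (11.638,-6.573) [heading=49, draw]
BK 7.7: (11.638,-6.573) -> (6.586,-12.385) [heading=49, draw]
FD 3.7: (6.586,-12.385) -> (9.014,-9.592) [heading=49, draw]
BK 12.2: (9.014,-9.592) -> (1.01,-18.8) [heading=49, draw]
Final: pos=(1.01,-18.8), heading=49, 7 segment(s) drawn

Answer: 49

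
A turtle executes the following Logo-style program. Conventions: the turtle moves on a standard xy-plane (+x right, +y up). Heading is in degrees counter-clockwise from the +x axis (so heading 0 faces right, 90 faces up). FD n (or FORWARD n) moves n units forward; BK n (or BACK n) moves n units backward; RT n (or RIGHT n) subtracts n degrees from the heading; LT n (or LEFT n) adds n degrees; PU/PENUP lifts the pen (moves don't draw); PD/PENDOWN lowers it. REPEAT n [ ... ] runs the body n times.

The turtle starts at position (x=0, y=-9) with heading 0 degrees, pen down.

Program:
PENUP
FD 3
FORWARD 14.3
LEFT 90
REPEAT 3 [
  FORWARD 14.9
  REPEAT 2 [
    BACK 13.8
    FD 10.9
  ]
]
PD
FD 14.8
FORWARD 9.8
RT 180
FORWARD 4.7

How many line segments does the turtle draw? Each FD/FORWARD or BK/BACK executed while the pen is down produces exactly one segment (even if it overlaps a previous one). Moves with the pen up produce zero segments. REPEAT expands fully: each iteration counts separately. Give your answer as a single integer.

Executing turtle program step by step:
Start: pos=(0,-9), heading=0, pen down
PU: pen up
FD 3: (0,-9) -> (3,-9) [heading=0, move]
FD 14.3: (3,-9) -> (17.3,-9) [heading=0, move]
LT 90: heading 0 -> 90
REPEAT 3 [
  -- iteration 1/3 --
  FD 14.9: (17.3,-9) -> (17.3,5.9) [heading=90, move]
  REPEAT 2 [
    -- iteration 1/2 --
    BK 13.8: (17.3,5.9) -> (17.3,-7.9) [heading=90, move]
    FD 10.9: (17.3,-7.9) -> (17.3,3) [heading=90, move]
    -- iteration 2/2 --
    BK 13.8: (17.3,3) -> (17.3,-10.8) [heading=90, move]
    FD 10.9: (17.3,-10.8) -> (17.3,0.1) [heading=90, move]
  ]
  -- iteration 2/3 --
  FD 14.9: (17.3,0.1) -> (17.3,15) [heading=90, move]
  REPEAT 2 [
    -- iteration 1/2 --
    BK 13.8: (17.3,15) -> (17.3,1.2) [heading=90, move]
    FD 10.9: (17.3,1.2) -> (17.3,12.1) [heading=90, move]
    -- iteration 2/2 --
    BK 13.8: (17.3,12.1) -> (17.3,-1.7) [heading=90, move]
    FD 10.9: (17.3,-1.7) -> (17.3,9.2) [heading=90, move]
  ]
  -- iteration 3/3 --
  FD 14.9: (17.3,9.2) -> (17.3,24.1) [heading=90, move]
  REPEAT 2 [
    -- iteration 1/2 --
    BK 13.8: (17.3,24.1) -> (17.3,10.3) [heading=90, move]
    FD 10.9: (17.3,10.3) -> (17.3,21.2) [heading=90, move]
    -- iteration 2/2 --
    BK 13.8: (17.3,21.2) -> (17.3,7.4) [heading=90, move]
    FD 10.9: (17.3,7.4) -> (17.3,18.3) [heading=90, move]
  ]
]
PD: pen down
FD 14.8: (17.3,18.3) -> (17.3,33.1) [heading=90, draw]
FD 9.8: (17.3,33.1) -> (17.3,42.9) [heading=90, draw]
RT 180: heading 90 -> 270
FD 4.7: (17.3,42.9) -> (17.3,38.2) [heading=270, draw]
Final: pos=(17.3,38.2), heading=270, 3 segment(s) drawn
Segments drawn: 3

Answer: 3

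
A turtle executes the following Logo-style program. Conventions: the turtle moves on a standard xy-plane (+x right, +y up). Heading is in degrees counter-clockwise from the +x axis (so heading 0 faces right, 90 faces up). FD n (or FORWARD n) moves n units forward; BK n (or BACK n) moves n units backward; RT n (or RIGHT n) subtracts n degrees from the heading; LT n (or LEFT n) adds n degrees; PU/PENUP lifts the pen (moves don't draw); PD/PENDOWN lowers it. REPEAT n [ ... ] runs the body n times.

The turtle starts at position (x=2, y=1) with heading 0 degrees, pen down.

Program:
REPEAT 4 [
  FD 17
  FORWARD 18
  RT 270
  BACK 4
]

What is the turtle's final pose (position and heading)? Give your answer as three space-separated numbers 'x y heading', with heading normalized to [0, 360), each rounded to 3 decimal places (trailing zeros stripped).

Answer: 2 1 0

Derivation:
Executing turtle program step by step:
Start: pos=(2,1), heading=0, pen down
REPEAT 4 [
  -- iteration 1/4 --
  FD 17: (2,1) -> (19,1) [heading=0, draw]
  FD 18: (19,1) -> (37,1) [heading=0, draw]
  RT 270: heading 0 -> 90
  BK 4: (37,1) -> (37,-3) [heading=90, draw]
  -- iteration 2/4 --
  FD 17: (37,-3) -> (37,14) [heading=90, draw]
  FD 18: (37,14) -> (37,32) [heading=90, draw]
  RT 270: heading 90 -> 180
  BK 4: (37,32) -> (41,32) [heading=180, draw]
  -- iteration 3/4 --
  FD 17: (41,32) -> (24,32) [heading=180, draw]
  FD 18: (24,32) -> (6,32) [heading=180, draw]
  RT 270: heading 180 -> 270
  BK 4: (6,32) -> (6,36) [heading=270, draw]
  -- iteration 4/4 --
  FD 17: (6,36) -> (6,19) [heading=270, draw]
  FD 18: (6,19) -> (6,1) [heading=270, draw]
  RT 270: heading 270 -> 0
  BK 4: (6,1) -> (2,1) [heading=0, draw]
]
Final: pos=(2,1), heading=0, 12 segment(s) drawn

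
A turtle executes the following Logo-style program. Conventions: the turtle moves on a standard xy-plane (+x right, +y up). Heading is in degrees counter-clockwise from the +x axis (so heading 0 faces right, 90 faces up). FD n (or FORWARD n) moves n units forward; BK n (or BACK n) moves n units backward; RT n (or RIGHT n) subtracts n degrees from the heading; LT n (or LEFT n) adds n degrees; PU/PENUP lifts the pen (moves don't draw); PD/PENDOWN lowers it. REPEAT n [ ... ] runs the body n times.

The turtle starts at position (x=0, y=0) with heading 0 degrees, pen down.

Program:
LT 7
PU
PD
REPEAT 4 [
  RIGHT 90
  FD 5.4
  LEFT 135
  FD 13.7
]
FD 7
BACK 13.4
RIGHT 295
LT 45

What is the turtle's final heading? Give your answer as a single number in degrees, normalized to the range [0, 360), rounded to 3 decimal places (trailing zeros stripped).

Executing turtle program step by step:
Start: pos=(0,0), heading=0, pen down
LT 7: heading 0 -> 7
PU: pen up
PD: pen down
REPEAT 4 [
  -- iteration 1/4 --
  RT 90: heading 7 -> 277
  FD 5.4: (0,0) -> (0.658,-5.36) [heading=277, draw]
  LT 135: heading 277 -> 52
  FD 13.7: (0.658,-5.36) -> (9.093,5.436) [heading=52, draw]
  -- iteration 2/4 --
  RT 90: heading 52 -> 322
  FD 5.4: (9.093,5.436) -> (13.348,2.111) [heading=322, draw]
  LT 135: heading 322 -> 97
  FD 13.7: (13.348,2.111) -> (11.678,15.709) [heading=97, draw]
  -- iteration 3/4 --
  RT 90: heading 97 -> 7
  FD 5.4: (11.678,15.709) -> (17.038,16.367) [heading=7, draw]
  LT 135: heading 7 -> 142
  FD 13.7: (17.038,16.367) -> (6.242,24.802) [heading=142, draw]
  -- iteration 4/4 --
  RT 90: heading 142 -> 52
  FD 5.4: (6.242,24.802) -> (9.567,29.057) [heading=52, draw]
  LT 135: heading 52 -> 187
  FD 13.7: (9.567,29.057) -> (-4.031,27.388) [heading=187, draw]
]
FD 7: (-4.031,27.388) -> (-10.979,26.535) [heading=187, draw]
BK 13.4: (-10.979,26.535) -> (2.321,28.168) [heading=187, draw]
RT 295: heading 187 -> 252
LT 45: heading 252 -> 297
Final: pos=(2.321,28.168), heading=297, 10 segment(s) drawn

Answer: 297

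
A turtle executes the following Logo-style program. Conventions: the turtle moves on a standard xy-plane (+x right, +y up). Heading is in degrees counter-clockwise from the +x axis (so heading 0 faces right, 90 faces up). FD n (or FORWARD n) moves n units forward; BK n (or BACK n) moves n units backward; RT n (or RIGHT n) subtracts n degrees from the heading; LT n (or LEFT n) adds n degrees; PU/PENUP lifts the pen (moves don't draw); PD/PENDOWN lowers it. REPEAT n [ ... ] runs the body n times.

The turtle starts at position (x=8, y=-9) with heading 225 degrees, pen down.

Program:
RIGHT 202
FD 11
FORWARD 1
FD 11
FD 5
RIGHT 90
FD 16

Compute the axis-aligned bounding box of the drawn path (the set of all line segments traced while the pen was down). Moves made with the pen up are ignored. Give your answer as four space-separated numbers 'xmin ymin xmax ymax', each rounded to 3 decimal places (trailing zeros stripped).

Answer: 8 -12.788 40.026 1.94

Derivation:
Executing turtle program step by step:
Start: pos=(8,-9), heading=225, pen down
RT 202: heading 225 -> 23
FD 11: (8,-9) -> (18.126,-4.702) [heading=23, draw]
FD 1: (18.126,-4.702) -> (19.046,-4.311) [heading=23, draw]
FD 11: (19.046,-4.311) -> (29.172,-0.013) [heading=23, draw]
FD 5: (29.172,-0.013) -> (33.774,1.94) [heading=23, draw]
RT 90: heading 23 -> 293
FD 16: (33.774,1.94) -> (40.026,-12.788) [heading=293, draw]
Final: pos=(40.026,-12.788), heading=293, 5 segment(s) drawn

Segment endpoints: x in {8, 18.126, 19.046, 29.172, 33.774, 40.026}, y in {-12.788, -9, -4.702, -4.311, -0.013, 1.94}
xmin=8, ymin=-12.788, xmax=40.026, ymax=1.94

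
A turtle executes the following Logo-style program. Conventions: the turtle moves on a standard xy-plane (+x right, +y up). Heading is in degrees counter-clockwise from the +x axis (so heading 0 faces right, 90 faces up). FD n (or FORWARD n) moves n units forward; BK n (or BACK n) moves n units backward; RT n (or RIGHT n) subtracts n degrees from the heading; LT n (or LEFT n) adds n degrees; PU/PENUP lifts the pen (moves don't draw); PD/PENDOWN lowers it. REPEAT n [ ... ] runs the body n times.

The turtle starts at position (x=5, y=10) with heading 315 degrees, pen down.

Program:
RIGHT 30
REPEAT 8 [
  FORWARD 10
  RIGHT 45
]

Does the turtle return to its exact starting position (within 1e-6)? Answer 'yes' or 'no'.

Answer: yes

Derivation:
Executing turtle program step by step:
Start: pos=(5,10), heading=315, pen down
RT 30: heading 315 -> 285
REPEAT 8 [
  -- iteration 1/8 --
  FD 10: (5,10) -> (7.588,0.341) [heading=285, draw]
  RT 45: heading 285 -> 240
  -- iteration 2/8 --
  FD 10: (7.588,0.341) -> (2.588,-8.32) [heading=240, draw]
  RT 45: heading 240 -> 195
  -- iteration 3/8 --
  FD 10: (2.588,-8.32) -> (-7.071,-10.908) [heading=195, draw]
  RT 45: heading 195 -> 150
  -- iteration 4/8 --
  FD 10: (-7.071,-10.908) -> (-15.731,-5.908) [heading=150, draw]
  RT 45: heading 150 -> 105
  -- iteration 5/8 --
  FD 10: (-15.731,-5.908) -> (-18.32,3.752) [heading=105, draw]
  RT 45: heading 105 -> 60
  -- iteration 6/8 --
  FD 10: (-18.32,3.752) -> (-13.32,12.412) [heading=60, draw]
  RT 45: heading 60 -> 15
  -- iteration 7/8 --
  FD 10: (-13.32,12.412) -> (-3.66,15) [heading=15, draw]
  RT 45: heading 15 -> 330
  -- iteration 8/8 --
  FD 10: (-3.66,15) -> (5,10) [heading=330, draw]
  RT 45: heading 330 -> 285
]
Final: pos=(5,10), heading=285, 8 segment(s) drawn

Start position: (5, 10)
Final position: (5, 10)
Distance = 0; < 1e-6 -> CLOSED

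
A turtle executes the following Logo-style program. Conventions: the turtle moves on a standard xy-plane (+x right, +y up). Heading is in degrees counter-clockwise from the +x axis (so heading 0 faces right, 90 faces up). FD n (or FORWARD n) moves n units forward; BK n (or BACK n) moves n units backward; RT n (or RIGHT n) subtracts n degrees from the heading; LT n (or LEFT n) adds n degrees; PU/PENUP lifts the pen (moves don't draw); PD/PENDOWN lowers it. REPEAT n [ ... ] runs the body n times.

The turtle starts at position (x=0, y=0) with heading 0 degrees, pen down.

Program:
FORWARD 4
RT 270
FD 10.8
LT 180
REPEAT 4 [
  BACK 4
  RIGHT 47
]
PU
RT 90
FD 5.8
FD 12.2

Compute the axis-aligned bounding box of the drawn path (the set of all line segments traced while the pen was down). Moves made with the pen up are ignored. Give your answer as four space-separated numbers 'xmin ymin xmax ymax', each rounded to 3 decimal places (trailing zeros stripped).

Answer: 0 0 13.433 17.528

Derivation:
Executing turtle program step by step:
Start: pos=(0,0), heading=0, pen down
FD 4: (0,0) -> (4,0) [heading=0, draw]
RT 270: heading 0 -> 90
FD 10.8: (4,0) -> (4,10.8) [heading=90, draw]
LT 180: heading 90 -> 270
REPEAT 4 [
  -- iteration 1/4 --
  BK 4: (4,10.8) -> (4,14.8) [heading=270, draw]
  RT 47: heading 270 -> 223
  -- iteration 2/4 --
  BK 4: (4,14.8) -> (6.925,17.528) [heading=223, draw]
  RT 47: heading 223 -> 176
  -- iteration 3/4 --
  BK 4: (6.925,17.528) -> (10.916,17.249) [heading=176, draw]
  RT 47: heading 176 -> 129
  -- iteration 4/4 --
  BK 4: (10.916,17.249) -> (13.433,14.14) [heading=129, draw]
  RT 47: heading 129 -> 82
]
PU: pen up
RT 90: heading 82 -> 352
FD 5.8: (13.433,14.14) -> (19.177,13.333) [heading=352, move]
FD 12.2: (19.177,13.333) -> (31.258,11.635) [heading=352, move]
Final: pos=(31.258,11.635), heading=352, 6 segment(s) drawn

Segment endpoints: x in {0, 4, 4, 4, 6.925, 10.916, 13.433}, y in {0, 10.8, 14.14, 14.8, 17.249, 17.528}
xmin=0, ymin=0, xmax=13.433, ymax=17.528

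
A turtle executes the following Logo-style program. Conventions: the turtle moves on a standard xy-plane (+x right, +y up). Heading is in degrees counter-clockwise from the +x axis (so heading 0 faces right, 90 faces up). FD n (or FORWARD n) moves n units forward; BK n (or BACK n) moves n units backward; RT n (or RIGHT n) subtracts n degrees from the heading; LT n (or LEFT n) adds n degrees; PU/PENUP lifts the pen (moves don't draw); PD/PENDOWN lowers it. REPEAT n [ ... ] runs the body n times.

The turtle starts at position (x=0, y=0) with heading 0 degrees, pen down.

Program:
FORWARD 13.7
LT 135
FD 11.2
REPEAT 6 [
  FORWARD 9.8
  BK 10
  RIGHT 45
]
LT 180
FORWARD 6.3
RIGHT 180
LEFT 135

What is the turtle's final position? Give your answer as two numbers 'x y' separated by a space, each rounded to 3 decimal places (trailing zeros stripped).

Answer: 9.894 12.233

Derivation:
Executing turtle program step by step:
Start: pos=(0,0), heading=0, pen down
FD 13.7: (0,0) -> (13.7,0) [heading=0, draw]
LT 135: heading 0 -> 135
FD 11.2: (13.7,0) -> (5.78,7.92) [heading=135, draw]
REPEAT 6 [
  -- iteration 1/6 --
  FD 9.8: (5.78,7.92) -> (-1.149,14.849) [heading=135, draw]
  BK 10: (-1.149,14.849) -> (5.922,7.778) [heading=135, draw]
  RT 45: heading 135 -> 90
  -- iteration 2/6 --
  FD 9.8: (5.922,7.778) -> (5.922,17.578) [heading=90, draw]
  BK 10: (5.922,17.578) -> (5.922,7.578) [heading=90, draw]
  RT 45: heading 90 -> 45
  -- iteration 3/6 --
  FD 9.8: (5.922,7.578) -> (12.851,14.508) [heading=45, draw]
  BK 10: (12.851,14.508) -> (5.78,7.437) [heading=45, draw]
  RT 45: heading 45 -> 0
  -- iteration 4/6 --
  FD 9.8: (5.78,7.437) -> (15.58,7.437) [heading=0, draw]
  BK 10: (15.58,7.437) -> (5.58,7.437) [heading=0, draw]
  RT 45: heading 0 -> 315
  -- iteration 5/6 --
  FD 9.8: (5.58,7.437) -> (12.51,0.507) [heading=315, draw]
  BK 10: (12.51,0.507) -> (5.439,7.578) [heading=315, draw]
  RT 45: heading 315 -> 270
  -- iteration 6/6 --
  FD 9.8: (5.439,7.578) -> (5.439,-2.222) [heading=270, draw]
  BK 10: (5.439,-2.222) -> (5.439,7.778) [heading=270, draw]
  RT 45: heading 270 -> 225
]
LT 180: heading 225 -> 45
FD 6.3: (5.439,7.778) -> (9.894,12.233) [heading=45, draw]
RT 180: heading 45 -> 225
LT 135: heading 225 -> 0
Final: pos=(9.894,12.233), heading=0, 15 segment(s) drawn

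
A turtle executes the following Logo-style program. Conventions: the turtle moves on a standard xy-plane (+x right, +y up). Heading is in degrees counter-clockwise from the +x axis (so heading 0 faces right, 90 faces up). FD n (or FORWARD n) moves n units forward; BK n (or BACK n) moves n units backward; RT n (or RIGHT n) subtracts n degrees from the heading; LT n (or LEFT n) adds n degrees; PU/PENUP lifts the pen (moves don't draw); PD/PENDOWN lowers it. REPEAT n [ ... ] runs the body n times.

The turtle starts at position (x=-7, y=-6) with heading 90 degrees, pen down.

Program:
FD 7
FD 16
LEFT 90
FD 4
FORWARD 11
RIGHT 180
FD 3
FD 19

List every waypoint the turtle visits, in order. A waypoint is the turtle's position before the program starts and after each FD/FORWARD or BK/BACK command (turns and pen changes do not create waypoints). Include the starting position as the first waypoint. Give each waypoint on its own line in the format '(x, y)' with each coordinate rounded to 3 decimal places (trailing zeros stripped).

Executing turtle program step by step:
Start: pos=(-7,-6), heading=90, pen down
FD 7: (-7,-6) -> (-7,1) [heading=90, draw]
FD 16: (-7,1) -> (-7,17) [heading=90, draw]
LT 90: heading 90 -> 180
FD 4: (-7,17) -> (-11,17) [heading=180, draw]
FD 11: (-11,17) -> (-22,17) [heading=180, draw]
RT 180: heading 180 -> 0
FD 3: (-22,17) -> (-19,17) [heading=0, draw]
FD 19: (-19,17) -> (0,17) [heading=0, draw]
Final: pos=(0,17), heading=0, 6 segment(s) drawn
Waypoints (7 total):
(-7, -6)
(-7, 1)
(-7, 17)
(-11, 17)
(-22, 17)
(-19, 17)
(0, 17)

Answer: (-7, -6)
(-7, 1)
(-7, 17)
(-11, 17)
(-22, 17)
(-19, 17)
(0, 17)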